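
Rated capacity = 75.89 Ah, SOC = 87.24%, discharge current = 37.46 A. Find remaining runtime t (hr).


Step 1: remaining = SOC/100 * C_total = 87.24/100 * 75.89 = 66.206 Ah
Step 2: t = remaining / I = 66.206 / 37.46 = 1.767 hr

1.767 hr


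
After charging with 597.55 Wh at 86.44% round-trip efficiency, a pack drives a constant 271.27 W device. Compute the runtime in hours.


Step 1: E_discharge = eta/100 * E_charge = 86.44/100 * 597.55 = 516.52 Wh
Step 2: t = E_discharge / P = 516.52 / 271.27 = 1.904 hr

1.904 hr


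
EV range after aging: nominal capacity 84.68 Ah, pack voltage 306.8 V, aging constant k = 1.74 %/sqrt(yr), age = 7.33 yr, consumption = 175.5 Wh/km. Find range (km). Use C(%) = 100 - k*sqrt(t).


Step 1: capacity retention = 100 - 1.74 * sqrt(7.33) = 100 - 1.74 * 2.7074 = 95.289%
Step 2: C_now = 84.68 * 95.289/100 = 80.691 Ah
Step 3: E_pack = V * C_now = 306.8 * 80.691 = 24756 Wh
Step 4: range = E_pack / consumption = 24756 / 175.5 = 141.1 km

141.1 km


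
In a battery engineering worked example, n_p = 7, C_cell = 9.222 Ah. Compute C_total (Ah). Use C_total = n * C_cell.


C_total = 7 * 9.222 = 64.554 Ah

64.554 Ah


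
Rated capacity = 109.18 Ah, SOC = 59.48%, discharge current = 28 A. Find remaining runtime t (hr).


Step 1: remaining = SOC/100 * C_total = 59.48/100 * 109.18 = 64.94 Ah
Step 2: t = remaining / I = 64.94 / 28 = 2.319 hr

2.319 hr


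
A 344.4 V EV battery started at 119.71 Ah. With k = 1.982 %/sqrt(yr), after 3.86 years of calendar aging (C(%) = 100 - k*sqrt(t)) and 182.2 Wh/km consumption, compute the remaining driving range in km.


Step 1: capacity retention = 100 - 1.982 * sqrt(3.86) = 100 - 1.982 * 1.9647 = 96.106%
Step 2: C_now = 119.71 * 96.106/100 = 115.05 Ah
Step 3: E_pack = V * C_now = 344.4 * 115.05 = 39623 Wh
Step 4: range = E_pack / consumption = 39623 / 182.2 = 217.5 km

217.5 km


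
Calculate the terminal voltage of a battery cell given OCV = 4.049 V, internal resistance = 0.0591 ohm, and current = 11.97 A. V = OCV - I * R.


V = OCV - I*R = 4.049 - 11.97 * 0.0591 = 3.342 V

3.342 V


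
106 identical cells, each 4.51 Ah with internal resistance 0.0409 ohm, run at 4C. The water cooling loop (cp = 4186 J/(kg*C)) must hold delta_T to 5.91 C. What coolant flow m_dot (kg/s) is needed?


Step 1: I = 4 * 4.51 = 18.04 A
Step 2: Q_cell = I^2 * R = 18.04^2 * 0.0409 = 13.311 W
Step 3: Q_total = 106 * 13.311 = 1411 W
Step 4: m_dot = Q_total / (cp * dT) = 1411 / (4186 * 5.91) = 0.05703 kg/s

0.05703 kg/s


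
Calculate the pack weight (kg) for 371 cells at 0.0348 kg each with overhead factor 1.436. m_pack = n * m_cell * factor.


m_pack = n * m_cell * overhead = 371 * 0.0348 * 1.436 = 18.54 kg

18.54 kg


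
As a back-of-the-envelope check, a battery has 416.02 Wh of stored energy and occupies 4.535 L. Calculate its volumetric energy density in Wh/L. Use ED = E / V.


Volumetric ED = 416.02 Wh / 4.535 L = 91.74 Wh/L

91.74 Wh/L


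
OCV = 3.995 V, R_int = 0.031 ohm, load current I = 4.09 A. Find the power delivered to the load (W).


Step 1: V_terminal = OCV - I*R = 3.995 - 4.09 * 0.031 = 3.8682 V
Step 2: P_out = V_terminal * I = 3.8682 * 4.09 = 15.82 W

15.82 W


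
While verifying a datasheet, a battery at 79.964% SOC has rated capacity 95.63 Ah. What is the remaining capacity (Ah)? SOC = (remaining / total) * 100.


remaining = SOC / 100 * total = 79.964 / 100 * 95.63 = 76.47 Ah

76.47 Ah


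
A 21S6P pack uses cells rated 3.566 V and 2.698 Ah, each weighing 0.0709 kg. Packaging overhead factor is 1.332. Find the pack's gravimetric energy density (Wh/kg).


Step 1: V_pack = 21 * 3.566 = 74.886 V
Step 2: C_pack = 6 * 2.698 = 16.188 Ah
Step 3: E_pack = V_pack * C_pack = 74.886 * 16.188 = 1212.3 Wh
Step 4: m_pack = 21 * 6 * 0.0709 * 1.332 = 11.899 kg
Step 5: ED = E_pack / m_pack = 1212.3 / 11.899 = 101.9 Wh/kg

101.9 Wh/kg


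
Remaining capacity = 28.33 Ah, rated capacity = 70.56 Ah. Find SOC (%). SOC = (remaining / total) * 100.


SOC = (remaining / total) * 100 = (28.33 / 70.56) * 100 = 40.15%

40.15%


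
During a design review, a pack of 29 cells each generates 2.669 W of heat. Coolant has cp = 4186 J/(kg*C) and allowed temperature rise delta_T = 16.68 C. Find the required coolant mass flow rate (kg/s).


Q_total = 29 * 2.669 = 77.401 W
m_dot = Q_total / (cp * dT) = 77.401 / (4186 * 16.68) = 0.001109 kg/s

0.001109 kg/s


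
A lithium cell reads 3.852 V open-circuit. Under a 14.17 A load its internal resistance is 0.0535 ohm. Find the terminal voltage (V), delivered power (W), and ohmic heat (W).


Step 1: V_terminal = OCV - I*R = 3.852 - 14.17 * 0.0535 = 3.0939 V
Step 2: P_out = V_terminal * I = 3.0939 * 14.17 = 43.84 W
Step 3: Q = I^2 * R = 14.17^2 * 0.0535 = 10.74 W

V=3.0939 V, P=43.84 W, Q=10.74 W


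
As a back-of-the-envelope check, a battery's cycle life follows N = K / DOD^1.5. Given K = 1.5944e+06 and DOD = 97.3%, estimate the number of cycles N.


Step 1: DOD^1.5 = 97.3^1.5 = 959.77
Step 2: N = 1.5944e+06 / 959.77 = 1661 cycles

1661 cycles


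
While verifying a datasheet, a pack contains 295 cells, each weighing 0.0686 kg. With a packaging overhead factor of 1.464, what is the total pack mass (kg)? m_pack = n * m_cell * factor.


Cell mass sum = 295 * 0.0686 = 20.237 kg
With overhead 1.464: m_pack = 20.237 * 1.464 = 29.63 kg

29.63 kg


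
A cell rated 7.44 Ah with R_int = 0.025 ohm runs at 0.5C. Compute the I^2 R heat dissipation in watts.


Step 1: I = C_rate * capacity = 0.5 * 7.44 = 3.72 A
Step 2: Q = I^2 * R = 3.72^2 * 0.025 = 13.838 * 0.025 = 0.3460 W

0.3460 W


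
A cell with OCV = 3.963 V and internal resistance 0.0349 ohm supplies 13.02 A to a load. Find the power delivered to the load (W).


Step 1: V_terminal = OCV - I*R = 3.963 - 13.02 * 0.0349 = 3.5086 V
Step 2: P_out = V_terminal * I = 3.5086 * 13.02 = 45.68 W

45.68 W


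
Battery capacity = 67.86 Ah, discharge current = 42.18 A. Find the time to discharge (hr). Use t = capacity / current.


Runtime = 67.86 Ah / 42.18 A = 1.609 hr

1.609 hr


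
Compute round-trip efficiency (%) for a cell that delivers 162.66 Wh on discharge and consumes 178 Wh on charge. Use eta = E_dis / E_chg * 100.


eta_e = E_dis / E_chg * 100 = 162.66 / 178 * 100 = 91.38%

91.38%


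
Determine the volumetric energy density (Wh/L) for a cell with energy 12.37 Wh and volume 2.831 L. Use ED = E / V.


ED = E / V = 12.37 / 2.831 = 4.369 Wh/L

4.369 Wh/L


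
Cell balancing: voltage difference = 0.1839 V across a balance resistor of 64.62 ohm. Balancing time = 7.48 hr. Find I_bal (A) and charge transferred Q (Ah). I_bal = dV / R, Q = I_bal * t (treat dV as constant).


I_bal = dV / R = 0.1839 / 64.62 = 0.0028459 A
Q = I_bal * t = 0.0028459 * 7.48 = 0.02129 Ah

I=0.0028459 A, Q=0.02129 Ah


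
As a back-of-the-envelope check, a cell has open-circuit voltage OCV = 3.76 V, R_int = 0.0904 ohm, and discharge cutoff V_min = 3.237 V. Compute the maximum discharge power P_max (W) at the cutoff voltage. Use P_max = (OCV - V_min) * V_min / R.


dV = OCV - V_min = 0.523 V (so I_max = dV / R)
P_max = dV * V_min / R = 0.523 * 3.237 / 0.0904 = 18.73 W

18.73 W


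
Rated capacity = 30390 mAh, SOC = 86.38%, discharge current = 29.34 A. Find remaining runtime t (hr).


Convert: C_total = 30390 mAh = 30.39 Ah
Step 1: remaining = SOC/100 * C_total = 86.38/100 * 30.39 = 26.251 Ah
Step 2: t = remaining / I = 26.251 / 29.34 = 0.8947 hr

0.8947 hr


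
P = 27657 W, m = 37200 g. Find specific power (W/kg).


Convert: m = 37200 g = 37.2 kg
SP = P / m = 27657 / 37.2 = 743.5 W/kg

743.5 W/kg


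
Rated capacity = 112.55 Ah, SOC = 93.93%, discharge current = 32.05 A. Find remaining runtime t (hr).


Step 1: remaining = SOC/100 * C_total = 93.93/100 * 112.55 = 105.72 Ah
Step 2: t = remaining / I = 105.72 / 32.05 = 3.299 hr

3.299 hr


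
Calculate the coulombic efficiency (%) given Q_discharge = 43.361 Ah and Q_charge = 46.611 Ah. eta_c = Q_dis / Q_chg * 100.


Coulombic efficiency = 43.361/46.611 * 100% = 93.03%

93.03%


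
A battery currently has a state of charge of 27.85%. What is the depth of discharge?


Complement of SOC: DOD = 100% - 27.85% = 72.15%

72.15%


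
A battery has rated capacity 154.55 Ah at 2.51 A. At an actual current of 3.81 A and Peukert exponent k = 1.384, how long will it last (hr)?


Step 1: t_rated = C / I_rated = 154.55 / 2.51 = 61.574 hr
Step 2: ratio = 2.51 / 3.81 = 0.65879
Step 3: ratio^k = 0.65879^1.384 = 0.56124
Step 4: t = t_rated * ratio^k = 61.574 * 0.56124 = 34.56 hr

34.56 hr


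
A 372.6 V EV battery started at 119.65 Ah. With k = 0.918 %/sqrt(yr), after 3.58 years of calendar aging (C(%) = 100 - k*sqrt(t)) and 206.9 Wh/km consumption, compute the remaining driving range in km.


Step 1: capacity retention = 100 - 0.918 * sqrt(3.58) = 100 - 0.918 * 1.8921 = 98.263%
Step 2: C_now = 119.65 * 98.263/100 = 117.57 Ah
Step 3: E_pack = V * C_now = 372.6 * 117.57 = 43807 Wh
Step 4: range = E_pack / consumption = 43807 / 206.9 = 211.7 km

211.7 km


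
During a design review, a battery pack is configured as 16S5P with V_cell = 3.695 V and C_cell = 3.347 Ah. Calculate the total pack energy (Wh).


E = Ns * Vcell * Np * Ccell = 16 * 3.695 * 5 * 3.347 = 989.4 Wh

989.4 Wh


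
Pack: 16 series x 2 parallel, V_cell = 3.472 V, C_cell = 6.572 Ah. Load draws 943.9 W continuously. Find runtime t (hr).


Step 1: E_pack = Ns * V_cell * Np * C_cell = 16 * 3.472 * 2 * 6.572 = 730.18 Wh
Step 2: t = E_pack / P = 730.18 / 943.9 = 0.7736 hr

0.7736 hr


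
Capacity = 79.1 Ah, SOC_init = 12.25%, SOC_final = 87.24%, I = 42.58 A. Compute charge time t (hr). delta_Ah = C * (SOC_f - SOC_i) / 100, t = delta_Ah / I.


Step 1: dSOC = 87.24% - 12.25% = 74.99%
Step 2: delta_Ah = 79.1 * 74.99 / 100 = 59.317 Ah
Step 3: t = 59.317 / 42.58 = 1.393 hr

1.393 hr


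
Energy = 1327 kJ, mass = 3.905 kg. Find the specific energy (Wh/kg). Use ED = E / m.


Convert: E = 1327 kJ = 368.61 Wh
ED = E / m = 368.61 / 3.905 = 94.39 Wh/kg

94.39 Wh/kg


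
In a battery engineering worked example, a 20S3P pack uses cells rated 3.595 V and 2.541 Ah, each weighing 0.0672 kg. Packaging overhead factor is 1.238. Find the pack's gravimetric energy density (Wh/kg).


Step 1: V_pack = 20 * 3.595 = 71.9 V
Step 2: C_pack = 3 * 2.541 = 7.623 Ah
Step 3: E_pack = V_pack * C_pack = 71.9 * 7.623 = 548.09 Wh
Step 4: m_pack = 20 * 3 * 0.0672 * 1.238 = 4.9916 kg
Step 5: ED = E_pack / m_pack = 548.09 / 4.9916 = 109.8 Wh/kg

109.8 Wh/kg


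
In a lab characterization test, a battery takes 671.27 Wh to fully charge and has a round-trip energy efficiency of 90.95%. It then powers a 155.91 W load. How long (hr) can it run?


Step 1: E_discharge = eta/100 * E_charge = 90.95/100 * 671.27 = 610.52 Wh
Step 2: t = E_discharge / P = 610.52 / 155.91 = 3.916 hr

3.916 hr


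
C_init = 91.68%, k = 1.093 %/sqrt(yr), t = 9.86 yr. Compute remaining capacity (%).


Step 1: sqrt(9.86 yr) = 3.1401
Step 2: drop = 1.093 * 3.1401 = 3.4321
Step 3: C_final = 91.68 - 3.4321 = 88.25%

88.25%


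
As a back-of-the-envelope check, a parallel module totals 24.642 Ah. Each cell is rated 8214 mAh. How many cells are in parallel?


Convert: C_cell = 8214 mAh = 8.214 Ah
n = C_total / C_cell = 24.642 / 8.214 = 3

3


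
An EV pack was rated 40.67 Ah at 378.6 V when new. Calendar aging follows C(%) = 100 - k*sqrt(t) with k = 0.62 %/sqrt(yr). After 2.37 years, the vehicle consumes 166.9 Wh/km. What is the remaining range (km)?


Step 1: capacity retention = 100 - 0.62 * sqrt(2.37) = 100 - 0.62 * 1.5395 = 99.046%
Step 2: C_now = 40.67 * 99.046/100 = 40.282 Ah
Step 3: E_pack = V * C_now = 378.6 * 40.282 = 15251 Wh
Step 4: range = E_pack / consumption = 15251 / 166.9 = 91.38 km

91.38 km


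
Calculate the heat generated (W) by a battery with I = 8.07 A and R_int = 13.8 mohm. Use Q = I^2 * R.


Convert: R = 13.8 mohm = 0.0138 ohm
I^2 = 65.125
Q = 65.125 * 0.0138 = 0.8987 W

0.8987 W


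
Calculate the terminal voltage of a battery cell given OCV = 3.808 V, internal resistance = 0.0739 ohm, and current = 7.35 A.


IR drop = 7.35 * 0.0739 = 0.54317 V
V = 3.808 - 0.54317 = 3.265 V

3.265 V


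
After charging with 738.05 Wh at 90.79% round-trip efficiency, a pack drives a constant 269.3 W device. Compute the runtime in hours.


Step 1: E_discharge = eta/100 * E_charge = 90.79/100 * 738.05 = 670.08 Wh
Step 2: t = E_discharge / P = 670.08 / 269.3 = 2.488 hr

2.488 hr


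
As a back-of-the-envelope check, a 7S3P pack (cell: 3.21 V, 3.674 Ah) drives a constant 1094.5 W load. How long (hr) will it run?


Step 1: E_pack = Ns * V_cell * Np * C_cell = 7 * 3.21 * 3 * 3.674 = 247.66 Wh
Step 2: t = E_pack / P = 247.66 / 1094.5 = 0.2263 hr

0.2263 hr


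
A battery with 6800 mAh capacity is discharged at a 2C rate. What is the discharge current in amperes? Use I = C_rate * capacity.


Convert: capacity = 6800 mAh = 6.8 Ah
I = C_rate * capacity = 2 * 6.8 = 13.6 A

13.6 A


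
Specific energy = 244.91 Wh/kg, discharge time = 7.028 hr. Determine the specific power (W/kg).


P_specific = E / t = 244.91 / 7.028 = 34.85 W/kg

34.85 W/kg


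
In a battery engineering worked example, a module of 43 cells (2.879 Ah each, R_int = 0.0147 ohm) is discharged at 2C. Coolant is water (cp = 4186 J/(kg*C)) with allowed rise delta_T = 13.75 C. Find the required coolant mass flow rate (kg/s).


Step 1: I = 2 * 2.879 = 5.758 A
Step 2: Q_cell = I^2 * R = 5.758^2 * 0.0147 = 0.48737 W
Step 3: Q_total = 43 * 0.48737 = 20.957 W
Step 4: m_dot = Q_total / (cp * dT) = 20.957 / (4186 * 13.75) = 3.641e-04 kg/s

3.641e-04 kg/s


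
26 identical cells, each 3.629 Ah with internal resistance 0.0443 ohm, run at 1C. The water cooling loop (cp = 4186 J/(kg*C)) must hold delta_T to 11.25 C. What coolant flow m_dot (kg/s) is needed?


Step 1: I = 1 * 3.629 = 3.629 A
Step 2: Q_cell = I^2 * R = 3.629^2 * 0.0443 = 0.58342 W
Step 3: Q_total = 26 * 0.58342 = 15.169 W
Step 4: m_dot = Q_total / (cp * dT) = 15.169 / (4186 * 11.25) = 3.221e-04 kg/s

3.221e-04 kg/s


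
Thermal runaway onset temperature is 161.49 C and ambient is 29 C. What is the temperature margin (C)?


Safety margin = 161.49 C - 29 C = 132.49 C

132.49 C


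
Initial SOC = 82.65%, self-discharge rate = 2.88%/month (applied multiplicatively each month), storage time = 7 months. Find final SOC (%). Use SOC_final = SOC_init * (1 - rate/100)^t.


decay = (1 - 2.88/100)^7 = 0.81501
SOC_final = 82.65 * 0.81501 = 67.36%

67.36%


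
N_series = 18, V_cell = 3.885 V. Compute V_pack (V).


With 18 cells in series at 3.885 V each, V_pack = 69.93 V

69.93 V


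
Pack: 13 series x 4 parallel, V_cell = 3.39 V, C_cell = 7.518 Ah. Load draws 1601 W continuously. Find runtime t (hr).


Step 1: E_pack = Ns * V_cell * Np * C_cell = 13 * 3.39 * 4 * 7.518 = 1325.3 Wh
Step 2: t = E_pack / P = 1325.3 / 1601 = 0.8278 hr

0.8278 hr


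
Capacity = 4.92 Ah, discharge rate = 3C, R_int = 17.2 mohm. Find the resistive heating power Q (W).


Convert: R = 17.2 mohm = 0.0172 ohm
Step 1: I = C_rate * capacity = 3 * 4.92 = 14.76 A
Step 2: Q = I^2 * R = 14.76^2 * 0.0172 = 217.86 * 0.0172 = 3.747 W

3.747 W


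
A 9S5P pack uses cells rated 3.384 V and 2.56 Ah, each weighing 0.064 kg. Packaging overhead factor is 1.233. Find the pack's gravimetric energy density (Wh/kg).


Step 1: V_pack = 9 * 3.384 = 30.456 V
Step 2: C_pack = 5 * 2.56 = 12.8 Ah
Step 3: E_pack = V_pack * C_pack = 30.456 * 12.8 = 389.84 Wh
Step 4: m_pack = 9 * 5 * 0.064 * 1.233 = 3.551 kg
Step 5: ED = E_pack / m_pack = 389.84 / 3.551 = 109.8 Wh/kg

109.8 Wh/kg


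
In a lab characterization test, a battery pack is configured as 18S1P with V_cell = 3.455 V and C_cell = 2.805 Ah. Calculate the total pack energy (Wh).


V_pack = 18 * 3.455 = 62.19 V
C_pack = 1 * 2.805 = 2.805 Ah
E = V_pack * C_pack = 62.19 * 2.805 = 174.4 Wh

174.4 Wh


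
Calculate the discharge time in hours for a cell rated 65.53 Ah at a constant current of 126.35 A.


Runtime = 65.53 Ah / 126.35 A = 0.5186 hr

0.5186 hr


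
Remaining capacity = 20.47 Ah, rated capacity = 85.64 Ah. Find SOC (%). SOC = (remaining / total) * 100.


SOC = (remaining / total) * 100 = (20.47 / 85.64) * 100 = 23.90%

23.90%


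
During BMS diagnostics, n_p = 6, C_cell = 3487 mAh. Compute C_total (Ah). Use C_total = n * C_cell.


Convert: C_cell = 3487 mAh = 3.487 Ah
C_total = 6 * 3.487 = 20.922 Ah

20.922 Ah


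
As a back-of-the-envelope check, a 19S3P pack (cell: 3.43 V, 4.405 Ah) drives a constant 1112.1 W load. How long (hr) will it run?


Step 1: E_pack = Ns * V_cell * Np * C_cell = 19 * 3.43 * 3 * 4.405 = 861.22 Wh
Step 2: t = E_pack / P = 861.22 / 1112.1 = 0.7744 hr

0.7744 hr


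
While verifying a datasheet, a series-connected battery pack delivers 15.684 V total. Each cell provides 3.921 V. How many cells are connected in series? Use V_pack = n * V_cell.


n = V_pack / V_cell = 15.684 / 3.921 = 4

4


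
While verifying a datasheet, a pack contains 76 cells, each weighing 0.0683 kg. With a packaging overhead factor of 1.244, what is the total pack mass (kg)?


m_pack = n * m_cell * overhead = 76 * 0.0683 * 1.244 = 6.457 kg

6.457 kg


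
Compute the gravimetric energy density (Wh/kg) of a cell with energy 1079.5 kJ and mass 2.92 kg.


Convert: E = 1079.5 kJ = 299.86 Wh
ED = E / m = 299.86 / 2.92 = 102.7 Wh/kg

102.7 Wh/kg


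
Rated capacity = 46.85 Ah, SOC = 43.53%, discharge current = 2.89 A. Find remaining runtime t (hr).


Step 1: remaining = SOC/100 * C_total = 43.53/100 * 46.85 = 20.394 Ah
Step 2: t = remaining / I = 20.394 / 2.89 = 7.057 hr

7.057 hr


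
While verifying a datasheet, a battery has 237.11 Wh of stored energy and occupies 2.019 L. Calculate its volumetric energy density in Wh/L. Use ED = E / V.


ED = E / V = 237.11 / 2.019 = 117.4 Wh/L

117.4 Wh/L


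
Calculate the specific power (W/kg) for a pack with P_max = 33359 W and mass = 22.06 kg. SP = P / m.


SP = P / m = 33359 / 22.06 = 1512 W/kg

1512 W/kg


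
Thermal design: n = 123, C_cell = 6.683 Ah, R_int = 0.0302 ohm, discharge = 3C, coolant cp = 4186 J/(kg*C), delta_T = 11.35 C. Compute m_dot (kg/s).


Step 1: I = 3 * 6.683 = 20.049 A
Step 2: Q_cell = I^2 * R = 20.049^2 * 0.0302 = 12.139 W
Step 3: Q_total = 123 * 12.139 = 1493.1 W
Step 4: m_dot = Q_total / (cp * dT) = 1493.1 / (4186 * 11.35) = 0.03143 kg/s

0.03143 kg/s


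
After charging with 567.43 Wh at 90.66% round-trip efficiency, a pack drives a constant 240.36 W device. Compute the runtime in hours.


Step 1: E_discharge = eta/100 * E_charge = 90.66/100 * 567.43 = 514.43 Wh
Step 2: t = E_discharge / P = 514.43 / 240.36 = 2.140 hr

2.140 hr


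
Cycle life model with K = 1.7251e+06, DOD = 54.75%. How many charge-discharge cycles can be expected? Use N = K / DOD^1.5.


DOD^1.5 = 405.11
N = K / DOD^1.5 = 1.7251e+06 / 405.11 = 4258

4258 cycles


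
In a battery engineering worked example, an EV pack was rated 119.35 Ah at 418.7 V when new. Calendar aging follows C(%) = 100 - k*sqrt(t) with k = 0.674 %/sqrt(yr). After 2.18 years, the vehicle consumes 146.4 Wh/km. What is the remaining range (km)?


Step 1: capacity retention = 100 - 0.674 * sqrt(2.18) = 100 - 0.674 * 1.4765 = 99.005%
Step 2: C_now = 119.35 * 99.005/100 = 118.16 Ah
Step 3: E_pack = V * C_now = 418.7 * 118.16 = 49474 Wh
Step 4: range = E_pack / consumption = 49474 / 146.4 = 337.9 km

337.9 km


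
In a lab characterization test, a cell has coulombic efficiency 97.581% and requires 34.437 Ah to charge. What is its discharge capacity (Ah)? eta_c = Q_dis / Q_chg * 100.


Q_dis = eta/100 * Q_chg = 97.581/100 * 34.437 = 33.60 Ah

33.60 Ah


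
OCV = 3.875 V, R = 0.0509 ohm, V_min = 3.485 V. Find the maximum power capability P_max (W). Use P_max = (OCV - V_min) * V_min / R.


P_max = (OCV - V_min) * V_min / R = (3.875 - 3.485) * 3.485 / 0.0509 = 0.39 * 3.485 / 0.0509 = 26.70 W

26.70 W


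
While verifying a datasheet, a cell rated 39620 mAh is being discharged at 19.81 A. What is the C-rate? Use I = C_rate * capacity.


Convert: capacity = 39620 mAh = 39.62 Ah
Rearranging: C_rate = 19.81 / 39.62 = 0.5C

0.5C


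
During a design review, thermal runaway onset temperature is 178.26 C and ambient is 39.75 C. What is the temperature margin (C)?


Safety margin = 178.26 C - 39.75 C = 138.51 C

138.51 C


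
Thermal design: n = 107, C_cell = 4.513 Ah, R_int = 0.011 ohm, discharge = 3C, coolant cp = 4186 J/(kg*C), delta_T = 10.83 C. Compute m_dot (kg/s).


Step 1: I = 3 * 4.513 = 13.539 A
Step 2: Q_cell = I^2 * R = 13.539^2 * 0.011 = 2.0163 W
Step 3: Q_total = 107 * 2.0163 = 215.74 W
Step 4: m_dot = Q_total / (cp * dT) = 215.74 / (4186 * 10.83) = 0.004759 kg/s

0.004759 kg/s


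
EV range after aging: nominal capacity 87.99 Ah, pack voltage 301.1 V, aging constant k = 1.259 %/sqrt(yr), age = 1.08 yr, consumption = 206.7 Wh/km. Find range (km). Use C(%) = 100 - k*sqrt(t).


Step 1: capacity retention = 100 - 1.259 * sqrt(1.08) = 100 - 1.259 * 1.0392 = 98.692%
Step 2: C_now = 87.99 * 98.692/100 = 86.839 Ah
Step 3: E_pack = V * C_now = 301.1 * 86.839 = 26147 Wh
Step 4: range = E_pack / consumption = 26147 / 206.7 = 126.5 km

126.5 km


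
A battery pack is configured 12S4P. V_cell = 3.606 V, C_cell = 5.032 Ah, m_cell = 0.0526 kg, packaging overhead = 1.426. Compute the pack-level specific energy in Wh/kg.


Step 1: V_pack = 12 * 3.606 = 43.272 V
Step 2: C_pack = 4 * 5.032 = 20.128 Ah
Step 3: E_pack = V_pack * C_pack = 43.272 * 20.128 = 870.98 Wh
Step 4: m_pack = 12 * 4 * 0.0526 * 1.426 = 3.6004 kg
Step 5: ED = E_pack / m_pack = 870.98 / 3.6004 = 241.9 Wh/kg

241.9 Wh/kg


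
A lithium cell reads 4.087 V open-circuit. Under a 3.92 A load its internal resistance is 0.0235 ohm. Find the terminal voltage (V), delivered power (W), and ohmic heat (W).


Step 1: V_terminal = OCV - I*R = 4.087 - 3.92 * 0.0235 = 3.9949 V
Step 2: P_out = V_terminal * I = 3.9949 * 3.92 = 15.66 W
Step 3: Q = I^2 * R = 3.92^2 * 0.0235 = 0.3611 W

V=3.9949 V, P=15.66 W, Q=0.3611 W


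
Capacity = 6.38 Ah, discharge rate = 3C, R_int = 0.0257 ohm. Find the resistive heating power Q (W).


Step 1: I = C_rate * capacity = 3 * 6.38 = 19.14 A
Step 2: Q = I^2 * R = 19.14^2 * 0.0257 = 366.34 * 0.0257 = 9.415 W

9.415 W


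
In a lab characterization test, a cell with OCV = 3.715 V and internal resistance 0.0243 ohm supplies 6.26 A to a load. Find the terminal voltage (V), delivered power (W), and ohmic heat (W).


Step 1: V_terminal = OCV - I*R = 3.715 - 6.26 * 0.0243 = 3.5629 V
Step 2: P_out = V_terminal * I = 3.5629 * 6.26 = 22.30 W
Step 3: Q = I^2 * R = 6.26^2 * 0.0243 = 0.9523 W

V=3.5629 V, P=22.30 W, Q=0.9523 W


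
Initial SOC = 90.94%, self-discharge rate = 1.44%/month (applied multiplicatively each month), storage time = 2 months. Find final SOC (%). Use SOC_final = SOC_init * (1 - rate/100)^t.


decay = (1 - 1.44/100)^2 = 0.97141
SOC_final = 90.94 * 0.97141 = 88.34%

88.34%


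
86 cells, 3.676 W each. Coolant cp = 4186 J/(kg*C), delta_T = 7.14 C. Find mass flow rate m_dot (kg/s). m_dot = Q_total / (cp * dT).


Q_total = 86 * 3.676 = 316.14 W
m_dot = Q_total / (cp * dT) = 316.14 / (4186 * 7.14) = 0.01058 kg/s

0.01058 kg/s


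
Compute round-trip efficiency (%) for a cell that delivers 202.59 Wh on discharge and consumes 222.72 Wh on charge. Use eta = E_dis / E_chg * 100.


eta_e = E_dis / E_chg * 100 = 202.59 / 222.72 * 100 = 90.96%

90.96%


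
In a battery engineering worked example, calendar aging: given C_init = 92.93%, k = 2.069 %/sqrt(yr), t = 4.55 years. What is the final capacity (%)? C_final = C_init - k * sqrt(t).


sqrt(t) = sqrt(4.55) = 2.1331
C_final = 92.93 - 2.069 * 2.1331 = 88.52%

88.52%


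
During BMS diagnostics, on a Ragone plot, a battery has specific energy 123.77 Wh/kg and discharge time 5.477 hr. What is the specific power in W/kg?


P_specific = E / t = 123.77 / 5.477 = 22.60 W/kg

22.60 W/kg


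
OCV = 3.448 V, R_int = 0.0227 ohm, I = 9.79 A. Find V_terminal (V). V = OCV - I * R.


IR drop = 9.79 * 0.0227 = 0.22223 V
V = 3.448 - 0.22223 = 3.226 V

3.226 V


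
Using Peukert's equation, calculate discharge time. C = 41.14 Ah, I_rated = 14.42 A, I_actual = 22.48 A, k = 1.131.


t_rated = C / I_rated = 41.14 / 14.42 = 2.853 hr
(I_rated/I)^k = (0.64146)^1.131 = 0.60521
t = t_rated * (I_rated/I)^k = 2.853 * 0.60521 = 1.727 hr

1.727 hr


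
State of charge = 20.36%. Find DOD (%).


Complement of SOC: DOD = 100% - 20.36% = 79.64%

79.64%


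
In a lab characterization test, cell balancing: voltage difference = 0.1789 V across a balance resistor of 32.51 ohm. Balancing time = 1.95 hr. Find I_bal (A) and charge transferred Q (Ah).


I_bal = dV / R = 0.1789 / 32.51 = 0.0055029 A
Q = I_bal * t = 0.0055029 * 1.95 = 0.01073 Ah

I=0.0055029 A, Q=0.01073 Ah


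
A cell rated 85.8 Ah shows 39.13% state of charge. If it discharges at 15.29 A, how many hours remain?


Step 1: remaining = SOC/100 * C_total = 39.13/100 * 85.8 = 33.574 Ah
Step 2: t = remaining / I = 33.574 / 15.29 = 2.196 hr

2.196 hr


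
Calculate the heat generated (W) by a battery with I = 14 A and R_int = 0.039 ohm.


Q = I^2 * R = 14^2 * 0.039 = 7.644 W

7.644 W


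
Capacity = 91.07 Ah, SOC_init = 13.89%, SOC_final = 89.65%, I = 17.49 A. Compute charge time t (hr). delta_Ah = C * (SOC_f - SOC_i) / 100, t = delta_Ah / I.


Step 1: dSOC = 89.65% - 13.89% = 75.76%
Step 2: delta_Ah = 91.07 * 75.76 / 100 = 68.995 Ah
Step 3: t = 68.995 / 17.49 = 3.945 hr

3.945 hr


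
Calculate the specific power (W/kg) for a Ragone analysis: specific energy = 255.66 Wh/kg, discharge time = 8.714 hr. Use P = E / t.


Specific power = 255.66 Wh/kg / 8.714 hr = 29.34 W/kg

29.34 W/kg


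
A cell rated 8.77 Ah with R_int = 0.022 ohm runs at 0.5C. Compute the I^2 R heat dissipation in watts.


Step 1: I = C_rate * capacity = 0.5 * 8.77 = 4.385 A
Step 2: Q = I^2 * R = 4.385^2 * 0.022 = 19.228 * 0.022 = 0.4230 W

0.4230 W


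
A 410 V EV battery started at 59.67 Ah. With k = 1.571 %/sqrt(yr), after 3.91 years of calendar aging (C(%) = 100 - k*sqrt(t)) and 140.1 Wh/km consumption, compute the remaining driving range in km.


Step 1: capacity retention = 100 - 1.571 * sqrt(3.91) = 100 - 1.571 * 1.9774 = 96.894%
Step 2: C_now = 59.67 * 96.894/100 = 57.817 Ah
Step 3: E_pack = V * C_now = 410 * 57.817 = 23705 Wh
Step 4: range = E_pack / consumption = 23705 / 140.1 = 169.2 km

169.2 km


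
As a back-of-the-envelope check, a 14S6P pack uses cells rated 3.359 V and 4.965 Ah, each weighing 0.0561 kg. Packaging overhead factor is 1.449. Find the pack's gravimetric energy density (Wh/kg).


Step 1: V_pack = 14 * 3.359 = 47.026 V
Step 2: C_pack = 6 * 4.965 = 29.79 Ah
Step 3: E_pack = V_pack * C_pack = 47.026 * 29.79 = 1400.9 Wh
Step 4: m_pack = 14 * 6 * 0.0561 * 1.449 = 6.8283 kg
Step 5: ED = E_pack / m_pack = 1400.9 / 6.8283 = 205.2 Wh/kg

205.2 Wh/kg


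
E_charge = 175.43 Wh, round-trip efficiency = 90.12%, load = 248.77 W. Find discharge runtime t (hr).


Step 1: E_discharge = eta/100 * E_charge = 90.12/100 * 175.43 = 158.1 Wh
Step 2: t = E_discharge / P = 158.1 / 248.77 = 0.6355 hr

0.6355 hr


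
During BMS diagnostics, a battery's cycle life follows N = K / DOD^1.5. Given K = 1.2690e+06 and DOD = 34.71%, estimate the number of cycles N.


DOD^1.5 = 204.49
N = K / DOD^1.5 = 1.2690e+06 / 204.49 = 6206

6206 cycles


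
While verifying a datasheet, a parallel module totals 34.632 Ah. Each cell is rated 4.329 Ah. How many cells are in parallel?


n = C_total / C_cell = 34.632 / 4.329 = 8

8


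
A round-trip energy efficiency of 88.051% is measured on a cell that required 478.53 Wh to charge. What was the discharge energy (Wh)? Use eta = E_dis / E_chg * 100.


E_dis = eta/100 * E_chg = 88.051/100 * 478.53 = 421.4 Wh

421.4 Wh


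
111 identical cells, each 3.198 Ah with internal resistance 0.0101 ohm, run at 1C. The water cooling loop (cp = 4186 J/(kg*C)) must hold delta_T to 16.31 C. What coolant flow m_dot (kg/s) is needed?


Step 1: I = 1 * 3.198 = 3.198 A
Step 2: Q_cell = I^2 * R = 3.198^2 * 0.0101 = 0.10329 W
Step 3: Q_total = 111 * 0.10329 = 11.465 W
Step 4: m_dot = Q_total / (cp * dT) = 11.465 / (4186 * 16.31) = 1.679e-04 kg/s

1.679e-04 kg/s


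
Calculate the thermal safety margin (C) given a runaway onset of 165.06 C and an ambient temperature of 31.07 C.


Safety margin = 165.06 C - 31.07 C = 133.99 C

133.99 C


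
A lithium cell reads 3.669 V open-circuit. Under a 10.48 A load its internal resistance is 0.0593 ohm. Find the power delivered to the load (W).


Step 1: V_terminal = OCV - I*R = 3.669 - 10.48 * 0.0593 = 3.0475 V
Step 2: P_out = V_terminal * I = 3.0475 * 10.48 = 31.94 W

31.94 W


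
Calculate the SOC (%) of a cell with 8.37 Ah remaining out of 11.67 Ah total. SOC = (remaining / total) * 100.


SOC = (remaining / total) * 100 = (8.37 / 11.67) * 100 = 71.72%

71.72%


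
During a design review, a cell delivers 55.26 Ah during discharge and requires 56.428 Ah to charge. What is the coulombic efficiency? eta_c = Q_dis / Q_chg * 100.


Coulombic efficiency = 55.26/56.428 * 100% = 97.93%

97.93%


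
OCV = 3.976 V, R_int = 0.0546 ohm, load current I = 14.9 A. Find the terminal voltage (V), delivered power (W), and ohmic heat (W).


Step 1: V_terminal = OCV - I*R = 3.976 - 14.9 * 0.0546 = 3.1625 V
Step 2: P_out = V_terminal * I = 3.1625 * 14.9 = 47.12 W
Step 3: Q = I^2 * R = 14.9^2 * 0.0546 = 12.12 W

V=3.1625 V, P=47.12 W, Q=12.12 W


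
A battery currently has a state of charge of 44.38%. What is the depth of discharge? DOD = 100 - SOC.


Complement of SOC: DOD = 100% - 44.38% = 55.62%

55.62%


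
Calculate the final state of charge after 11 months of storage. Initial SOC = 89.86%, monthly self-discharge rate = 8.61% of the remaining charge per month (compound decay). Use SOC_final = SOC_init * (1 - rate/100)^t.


Monthly retention factor = 1 - 8.61/100 = 0.9139
Over 11 months: factor^11 = 0.37144
SOC_final = 89.86 * 0.37144 = 33.38%

33.38%


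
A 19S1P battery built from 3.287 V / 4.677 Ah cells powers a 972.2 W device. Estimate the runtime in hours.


Step 1: E_pack = Ns * V_cell * Np * C_cell = 19 * 3.287 * 1 * 4.677 = 292.09 Wh
Step 2: t = E_pack / P = 292.09 / 972.2 = 0.3004 hr

0.3004 hr


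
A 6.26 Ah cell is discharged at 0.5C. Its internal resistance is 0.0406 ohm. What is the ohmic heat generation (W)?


Step 1: I = C_rate * capacity = 0.5 * 6.26 = 3.13 A
Step 2: Q = I^2 * R = 3.13^2 * 0.0406 = 9.7969 * 0.0406 = 0.3978 W

0.3978 W


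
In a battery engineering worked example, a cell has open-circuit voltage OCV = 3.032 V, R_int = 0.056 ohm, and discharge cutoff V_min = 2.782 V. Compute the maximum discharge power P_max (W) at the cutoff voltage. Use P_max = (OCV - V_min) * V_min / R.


P_max = (OCV - V_min) * V_min / R = (3.032 - 2.782) * 2.782 / 0.056 = 0.25 * 2.782 / 0.056 = 12.42 W

12.42 W


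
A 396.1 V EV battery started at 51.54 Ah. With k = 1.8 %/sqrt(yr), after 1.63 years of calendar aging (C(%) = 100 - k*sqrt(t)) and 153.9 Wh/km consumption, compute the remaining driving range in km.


Step 1: capacity retention = 100 - 1.8 * sqrt(1.63) = 100 - 1.8 * 1.2767 = 97.702%
Step 2: C_now = 51.54 * 97.702/100 = 50.356 Ah
Step 3: E_pack = V * C_now = 396.1 * 50.356 = 19946 Wh
Step 4: range = E_pack / consumption = 19946 / 153.9 = 129.6 km

129.6 km


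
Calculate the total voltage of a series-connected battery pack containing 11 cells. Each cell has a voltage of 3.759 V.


Series voltages add: 11 * 3.759 V = 41.349 V

41.349 V


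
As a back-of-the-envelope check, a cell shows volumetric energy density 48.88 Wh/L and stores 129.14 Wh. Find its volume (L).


V = E / ED = 129.14 / 48.88 = 2.642 L

2.642 L


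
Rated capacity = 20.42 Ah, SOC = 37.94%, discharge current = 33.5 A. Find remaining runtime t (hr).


Step 1: remaining = SOC/100 * C_total = 37.94/100 * 20.42 = 7.7473 Ah
Step 2: t = remaining / I = 7.7473 / 33.5 = 0.2313 hr

0.2313 hr


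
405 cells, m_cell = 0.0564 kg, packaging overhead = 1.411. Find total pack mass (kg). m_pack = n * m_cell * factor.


Cell mass sum = 405 * 0.0564 = 22.842 kg
With overhead 1.411: m_pack = 22.842 * 1.411 = 32.23 kg

32.23 kg


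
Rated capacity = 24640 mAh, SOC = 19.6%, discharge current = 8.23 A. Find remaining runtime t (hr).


Convert: C_total = 24640 mAh = 24.64 Ah
Step 1: remaining = SOC/100 * C_total = 19.6/100 * 24.64 = 4.8294 Ah
Step 2: t = remaining / I = 4.8294 / 8.23 = 0.5868 hr

0.5868 hr


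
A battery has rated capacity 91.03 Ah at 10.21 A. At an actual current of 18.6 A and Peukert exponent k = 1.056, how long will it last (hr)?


Step 1: t_rated = C / I_rated = 91.03 / 10.21 = 8.9158 hr
Step 2: ratio = 10.21 / 18.6 = 0.54892
Step 3: ratio^k = 0.54892^1.056 = 0.53079
Step 4: t = t_rated * ratio^k = 8.9158 * 0.53079 = 4.732 hr

4.732 hr


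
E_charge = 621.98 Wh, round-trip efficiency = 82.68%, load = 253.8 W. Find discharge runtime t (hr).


Step 1: E_discharge = eta/100 * E_charge = 82.68/100 * 621.98 = 514.25 Wh
Step 2: t = E_discharge / P = 514.25 / 253.8 = 2.026 hr

2.026 hr


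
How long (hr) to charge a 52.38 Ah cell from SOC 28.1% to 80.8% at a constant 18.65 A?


delta_Ah = 52.38 * (80.8 - 28.1) / 100 = 27.604 Ah
t = delta_Ah / I = 27.604 / 18.65 = 1.480 hr

1.480 hr


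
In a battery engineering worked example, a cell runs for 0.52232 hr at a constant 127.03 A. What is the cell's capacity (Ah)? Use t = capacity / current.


C = I * t = 127.03 * 0.52232 = 66.35 Ah

66.35 Ah


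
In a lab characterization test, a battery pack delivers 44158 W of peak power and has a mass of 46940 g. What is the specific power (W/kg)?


Convert: m = 46940 g = 46.94 kg
SP = P / m = 44158 / 46.94 = 940.7 W/kg

940.7 W/kg


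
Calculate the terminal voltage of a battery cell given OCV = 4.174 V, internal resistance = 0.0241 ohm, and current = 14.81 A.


V = OCV - I*R = 4.174 - 14.81 * 0.0241 = 3.817 V

3.817 V


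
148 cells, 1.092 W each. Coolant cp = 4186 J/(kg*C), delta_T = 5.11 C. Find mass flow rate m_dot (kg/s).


Q_total = 148 * 1.092 = 161.62 W
m_dot = Q_total / (cp * dT) = 161.62 / (4186 * 5.11) = 0.007556 kg/s

0.007556 kg/s


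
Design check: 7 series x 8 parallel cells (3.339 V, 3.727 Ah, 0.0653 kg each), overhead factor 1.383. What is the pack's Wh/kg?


Step 1: V_pack = 7 * 3.339 = 23.373 V
Step 2: C_pack = 8 * 3.727 = 29.816 Ah
Step 3: E_pack = V_pack * C_pack = 23.373 * 29.816 = 696.89 Wh
Step 4: m_pack = 7 * 8 * 0.0653 * 1.383 = 5.0574 kg
Step 5: ED = E_pack / m_pack = 696.89 / 5.0574 = 137.8 Wh/kg

137.8 Wh/kg


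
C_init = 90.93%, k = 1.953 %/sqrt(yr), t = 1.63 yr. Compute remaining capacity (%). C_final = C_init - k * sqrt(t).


Step 1: sqrt(1.63 yr) = 1.2767
Step 2: drop = 1.953 * 1.2767 = 2.4934
Step 3: C_final = 90.93 - 2.4934 = 88.44%

88.44%


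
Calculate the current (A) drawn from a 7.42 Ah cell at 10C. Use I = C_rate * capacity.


At 10C: I = 10 * 7.42 Ah = 74.2 A

74.2 A


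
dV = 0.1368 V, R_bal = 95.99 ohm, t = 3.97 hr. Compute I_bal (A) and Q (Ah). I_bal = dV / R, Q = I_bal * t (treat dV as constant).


First, Ohm's law: I_bal = 0.1368 V / 95.99 ohm = 0.0014251 A
Then Q = I * t = 0.0014251 A * 3.97 hr = 0.005658 Ah

I=0.0014251 A, Q=0.005658 Ah


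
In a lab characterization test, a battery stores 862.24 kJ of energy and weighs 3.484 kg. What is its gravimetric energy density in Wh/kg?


Convert: E = 862.24 kJ = 239.51 Wh
ED = E / m = 239.51 / 3.484 = 68.75 Wh/kg

68.75 Wh/kg


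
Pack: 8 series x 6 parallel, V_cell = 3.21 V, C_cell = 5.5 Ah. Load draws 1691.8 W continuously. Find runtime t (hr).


Step 1: E_pack = Ns * V_cell * Np * C_cell = 8 * 3.21 * 6 * 5.5 = 847.44 Wh
Step 2: t = E_pack / P = 847.44 / 1691.8 = 0.5009 hr

0.5009 hr


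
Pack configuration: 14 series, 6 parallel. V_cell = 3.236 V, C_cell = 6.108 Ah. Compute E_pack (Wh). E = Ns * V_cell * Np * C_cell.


V_pack = 14 * 3.236 = 45.304 V
C_pack = 6 * 6.108 = 36.648 Ah
E = V_pack * C_pack = 45.304 * 36.648 = 1660 Wh

1660 Wh


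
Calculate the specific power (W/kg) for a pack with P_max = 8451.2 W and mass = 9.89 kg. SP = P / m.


SP = P / m = 8451.2 / 9.89 = 854.5 W/kg

854.5 W/kg


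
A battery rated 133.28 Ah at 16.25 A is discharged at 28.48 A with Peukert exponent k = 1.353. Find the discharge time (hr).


t_rated = C / I_rated = 133.28 / 16.25 = 8.2018 hr
(I_rated/I)^k = (0.57058)^1.353 = 0.46805
t = t_rated * (I_rated/I)^k = 8.2018 * 0.46805 = 3.839 hr

3.839 hr


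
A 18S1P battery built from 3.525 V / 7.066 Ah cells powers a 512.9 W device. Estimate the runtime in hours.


Step 1: E_pack = Ns * V_cell * Np * C_cell = 18 * 3.525 * 1 * 7.066 = 448.34 Wh
Step 2: t = E_pack / P = 448.34 / 512.9 = 0.8741 hr

0.8741 hr


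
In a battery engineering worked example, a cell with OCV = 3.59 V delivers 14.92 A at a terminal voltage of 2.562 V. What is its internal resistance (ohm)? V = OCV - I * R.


R = (OCV - V) / I = (3.59 - 2.562) / 14.92 = 0.06890 ohm

0.06890 ohm


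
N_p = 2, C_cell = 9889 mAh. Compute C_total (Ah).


Convert: C_cell = 9889 mAh = 9.889 Ah
C_total = 2 * 9.889 = 19.778 Ah

19.778 Ah


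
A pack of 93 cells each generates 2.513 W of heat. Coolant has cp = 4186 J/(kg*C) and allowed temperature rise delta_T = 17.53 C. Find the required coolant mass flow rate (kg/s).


Q_total = 93 * 2.513 = 233.71 W
m_dot = Q_total / (cp * dT) = 233.71 / (4186 * 17.53) = 0.003185 kg/s

0.003185 kg/s


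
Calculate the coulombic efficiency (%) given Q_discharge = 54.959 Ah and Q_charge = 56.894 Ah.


Coulombic efficiency = 54.959/56.894 * 100% = 96.60%

96.60%


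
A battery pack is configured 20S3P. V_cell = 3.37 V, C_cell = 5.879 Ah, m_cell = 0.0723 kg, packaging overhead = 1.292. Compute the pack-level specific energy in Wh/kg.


Step 1: V_pack = 20 * 3.37 = 67.4 V
Step 2: C_pack = 3 * 5.879 = 17.637 Ah
Step 3: E_pack = V_pack * C_pack = 67.4 * 17.637 = 1188.7 Wh
Step 4: m_pack = 20 * 3 * 0.0723 * 1.292 = 5.6047 kg
Step 5: ED = E_pack / m_pack = 1188.7 / 5.6047 = 212.1 Wh/kg

212.1 Wh/kg


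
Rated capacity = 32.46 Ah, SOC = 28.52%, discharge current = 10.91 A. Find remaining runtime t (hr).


Step 1: remaining = SOC/100 * C_total = 28.52/100 * 32.46 = 9.2576 Ah
Step 2: t = remaining / I = 9.2576 / 10.91 = 0.8485 hr

0.8485 hr


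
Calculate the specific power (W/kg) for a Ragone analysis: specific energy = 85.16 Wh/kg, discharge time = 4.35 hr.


Specific power = 85.16 Wh/kg / 4.35 hr = 19.58 W/kg

19.58 W/kg


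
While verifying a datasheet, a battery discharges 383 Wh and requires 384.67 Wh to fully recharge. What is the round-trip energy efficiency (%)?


Round-trip efficiency = 383/384.67 * 100% = 99.57%

99.57%


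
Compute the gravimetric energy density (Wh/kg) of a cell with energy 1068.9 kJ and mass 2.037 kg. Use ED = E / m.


Convert: E = 1068.9 kJ = 296.92 Wh
ED = E / m = 296.92 / 2.037 = 145.8 Wh/kg

145.8 Wh/kg


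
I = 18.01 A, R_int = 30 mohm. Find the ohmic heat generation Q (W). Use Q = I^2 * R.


Convert: R = 30 mohm = 0.03 ohm
Q = I^2 * R = 18.01^2 * 0.03 = 9.731 W

9.731 W


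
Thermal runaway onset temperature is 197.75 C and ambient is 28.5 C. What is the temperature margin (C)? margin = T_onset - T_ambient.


margin = T_onset - T_ambient = 197.75 - 28.5 = 169.25 C

169.25 C


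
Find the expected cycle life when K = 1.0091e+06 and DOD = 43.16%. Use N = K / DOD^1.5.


DOD^1.5 = 283.55
N = K / DOD^1.5 = 1.0091e+06 / 283.55 = 3559

3559 cycles


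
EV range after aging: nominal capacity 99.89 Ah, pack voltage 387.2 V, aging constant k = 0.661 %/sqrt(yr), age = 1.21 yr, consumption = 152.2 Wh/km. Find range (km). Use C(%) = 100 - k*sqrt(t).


Step 1: capacity retention = 100 - 0.661 * sqrt(1.21) = 100 - 0.661 * 1.1 = 99.273%
Step 2: C_now = 99.89 * 99.273/100 = 99.164 Ah
Step 3: E_pack = V * C_now = 387.2 * 99.164 = 38396 Wh
Step 4: range = E_pack / consumption = 38396 / 152.2 = 252.3 km

252.3 km
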